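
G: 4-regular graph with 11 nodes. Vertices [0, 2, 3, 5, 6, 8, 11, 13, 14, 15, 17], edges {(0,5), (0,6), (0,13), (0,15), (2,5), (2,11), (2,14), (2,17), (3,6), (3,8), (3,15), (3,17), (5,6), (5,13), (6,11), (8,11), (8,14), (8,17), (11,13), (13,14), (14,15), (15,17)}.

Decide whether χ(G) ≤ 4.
A valid 4-coloring: color 1: [3, 5, 11, 14]; color 2: [2, 6, 8, 13, 15]; color 3: [0, 17].
(χ(G) = 3 ≤ 4.)

Yes, G is 4-colorable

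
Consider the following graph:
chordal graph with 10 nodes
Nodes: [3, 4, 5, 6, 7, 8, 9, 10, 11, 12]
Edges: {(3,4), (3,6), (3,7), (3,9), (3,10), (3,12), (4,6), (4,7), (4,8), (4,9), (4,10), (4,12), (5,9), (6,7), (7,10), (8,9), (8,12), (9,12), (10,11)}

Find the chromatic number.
Clique number ω(G) = 4 (lower bound: χ ≥ ω).
The clique on [4, 8, 9, 12] has size 4, forcing χ ≥ 4, and the coloring below uses 4 colors, so χ(G) = 4.
A valid 4-coloring: color 1: [4, 5, 11]; color 2: [3, 8]; color 3: [7, 9]; color 4: [6, 10, 12].

χ(G) = 4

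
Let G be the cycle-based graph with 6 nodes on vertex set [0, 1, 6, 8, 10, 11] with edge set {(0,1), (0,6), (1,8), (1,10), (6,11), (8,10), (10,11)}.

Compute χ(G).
Clique number ω(G) = 3 (lower bound: χ ≥ ω).
The clique on [1, 8, 10] has size 3, forcing χ ≥ 3, and the coloring below uses 3 colors, so χ(G) = 3.
A valid 3-coloring: color 1: [0, 10]; color 2: [1, 6]; color 3: [8, 11].

χ(G) = 3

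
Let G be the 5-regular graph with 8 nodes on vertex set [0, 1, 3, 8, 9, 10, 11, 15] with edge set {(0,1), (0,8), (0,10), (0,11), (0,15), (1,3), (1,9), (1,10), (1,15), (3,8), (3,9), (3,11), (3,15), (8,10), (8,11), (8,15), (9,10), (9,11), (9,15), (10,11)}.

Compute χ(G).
Clique number ω(G) = 4 (lower bound: χ ≥ ω).
The clique on [0, 8, 10, 11] has size 4, forcing χ ≥ 4, and the coloring below uses 4 colors, so χ(G) = 4.
A valid 4-coloring: color 1: [1, 8]; color 2: [3, 10]; color 3: [0, 9]; color 4: [11, 15].

χ(G) = 4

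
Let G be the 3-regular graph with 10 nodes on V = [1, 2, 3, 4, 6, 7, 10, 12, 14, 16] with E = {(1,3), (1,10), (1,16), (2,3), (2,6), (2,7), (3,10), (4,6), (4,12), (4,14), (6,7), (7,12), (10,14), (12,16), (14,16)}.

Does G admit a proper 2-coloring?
The clique on vertices [1, 3, 10] has size 3 > 2, so it alone needs 3 colors.

No, G is not 2-colorable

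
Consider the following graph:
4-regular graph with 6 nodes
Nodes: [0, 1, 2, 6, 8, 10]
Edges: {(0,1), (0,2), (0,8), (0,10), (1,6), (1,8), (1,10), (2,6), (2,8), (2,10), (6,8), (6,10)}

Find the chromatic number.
χ(G) = 3

Clique number ω(G) = 3 (lower bound: χ ≥ ω).
The clique on [0, 1, 8] has size 3, forcing χ ≥ 3, and the coloring below uses 3 colors, so χ(G) = 3.
A valid 3-coloring: color 1: [8, 10]; color 2: [1, 2]; color 3: [0, 6].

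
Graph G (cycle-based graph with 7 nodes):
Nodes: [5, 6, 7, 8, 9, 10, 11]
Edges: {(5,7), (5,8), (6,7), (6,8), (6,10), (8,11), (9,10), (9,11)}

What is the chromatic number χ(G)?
Clique number ω(G) = 2 (lower bound: χ ≥ ω).
Odd cycle [10, 9, 11, 8, 6] needs 3 colors (χ ≥ 3).
The coloring below uses 3 colors, so χ(G) = 3.
A valid 3-coloring: color 1: [5, 6, 9]; color 2: [7, 8, 10]; color 3: [11].

χ(G) = 3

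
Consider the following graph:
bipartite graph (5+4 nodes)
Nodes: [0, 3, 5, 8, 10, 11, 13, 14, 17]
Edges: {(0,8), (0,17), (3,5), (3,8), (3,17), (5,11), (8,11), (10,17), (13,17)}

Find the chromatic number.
χ(G) = 2

Clique number ω(G) = 2 (lower bound: χ ≥ ω).
The graph is bipartite (no odd cycle), so 2 colors suffice: χ(G) = 2.
A valid 2-coloring: color 1: [5, 8, 14, 17]; color 2: [0, 3, 10, 11, 13].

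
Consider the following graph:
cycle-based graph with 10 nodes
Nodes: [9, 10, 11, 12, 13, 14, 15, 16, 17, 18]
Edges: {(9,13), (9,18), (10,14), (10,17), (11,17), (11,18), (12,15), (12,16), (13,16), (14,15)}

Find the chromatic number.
χ(G) = 2

Clique number ω(G) = 2 (lower bound: χ ≥ ω).
The graph is bipartite (no odd cycle), so 2 colors suffice: χ(G) = 2.
A valid 2-coloring: color 1: [12, 13, 14, 17, 18]; color 2: [9, 10, 11, 15, 16].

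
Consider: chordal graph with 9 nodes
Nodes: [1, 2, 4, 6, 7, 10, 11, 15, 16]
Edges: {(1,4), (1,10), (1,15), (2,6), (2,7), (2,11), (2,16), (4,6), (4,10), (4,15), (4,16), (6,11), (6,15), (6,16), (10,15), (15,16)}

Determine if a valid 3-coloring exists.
No, G is not 3-colorable

The clique on vertices [4, 6, 15, 16] has size 4 > 3, so it alone needs 4 colors.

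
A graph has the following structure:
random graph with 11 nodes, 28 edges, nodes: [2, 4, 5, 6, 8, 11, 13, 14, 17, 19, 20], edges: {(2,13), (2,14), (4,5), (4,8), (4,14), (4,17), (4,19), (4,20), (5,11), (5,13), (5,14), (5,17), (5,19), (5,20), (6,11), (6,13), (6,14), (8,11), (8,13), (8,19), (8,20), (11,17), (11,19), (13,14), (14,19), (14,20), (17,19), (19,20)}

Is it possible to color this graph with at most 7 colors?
A valid 7-coloring: color 1: [8, 14, 17]; color 2: [2, 5, 6]; color 3: [13, 19]; color 4: [4, 11]; color 5: [20].
(χ(G) = 5 ≤ 7.)

Yes, G is 7-colorable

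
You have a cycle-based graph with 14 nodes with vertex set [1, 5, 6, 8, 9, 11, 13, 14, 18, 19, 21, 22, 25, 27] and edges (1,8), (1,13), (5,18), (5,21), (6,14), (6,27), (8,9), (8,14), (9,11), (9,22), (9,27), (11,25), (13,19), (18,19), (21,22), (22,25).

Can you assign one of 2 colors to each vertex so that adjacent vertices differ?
Odd cycle [1, 13, 19, 18, 5, 21, 22, 9, 8] needs 3 colors (χ ≥ 3).
Hence χ(G) ≥ 3 > 2, so no proper 2-coloring exists.

No, G is not 2-colorable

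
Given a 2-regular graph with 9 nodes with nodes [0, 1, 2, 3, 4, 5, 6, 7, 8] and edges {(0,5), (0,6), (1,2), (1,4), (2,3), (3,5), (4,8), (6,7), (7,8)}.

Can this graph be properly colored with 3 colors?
Yes, G is 3-colorable

A valid 3-coloring: color 1: [2, 4, 5, 7]; color 2: [1, 3, 6, 8]; color 3: [0].
(χ(G) = 3 ≤ 3.)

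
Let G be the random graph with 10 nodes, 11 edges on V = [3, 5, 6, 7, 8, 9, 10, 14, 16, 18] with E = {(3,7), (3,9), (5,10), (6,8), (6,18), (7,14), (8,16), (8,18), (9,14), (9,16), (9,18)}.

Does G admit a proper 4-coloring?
Yes, G is 4-colorable

A valid 4-coloring: color 1: [5, 7, 8, 9]; color 2: [3, 10, 14, 16, 18]; color 3: [6].
(χ(G) = 3 ≤ 4.)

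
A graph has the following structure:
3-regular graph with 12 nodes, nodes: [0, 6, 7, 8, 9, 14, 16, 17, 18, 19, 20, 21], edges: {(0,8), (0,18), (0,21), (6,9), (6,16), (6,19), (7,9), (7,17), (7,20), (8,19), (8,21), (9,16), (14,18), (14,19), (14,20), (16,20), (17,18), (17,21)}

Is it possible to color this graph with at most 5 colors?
A valid 5-coloring: color 1: [0, 9, 17, 19, 20]; color 2: [7, 8, 14, 16]; color 3: [6, 18, 21].
(χ(G) = 3 ≤ 5.)

Yes, G is 5-colorable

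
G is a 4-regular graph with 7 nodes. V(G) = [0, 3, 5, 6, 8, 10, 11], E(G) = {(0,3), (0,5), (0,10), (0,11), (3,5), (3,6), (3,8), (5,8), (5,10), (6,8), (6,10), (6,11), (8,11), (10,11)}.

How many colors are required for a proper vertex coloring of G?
χ(G) = 4

Clique number ω(G) = 3 (lower bound: χ ≥ ω).
Suppose a proper 3-coloring c exists. The clique [0, 3, 5] takes 3 distinct colors; by symmetry let c(0) = 1, c(3) = 2, c(5) = 3.
- Vertex 8: neighbors [3, 5] already have colors [2, 3] ⇒ c(8) = 1.
- Vertex 6: neighbors [8, 3] already have colors [1, 2] ⇒ c(6) = 3.
- Vertex 10: neighbors [0, 5] already have colors [1, 3] ⇒ c(10) = 2.
- Vertex 11: neighbors [0, 10, 6] already have colors [1, 2, 3] — all 3 colors blocked. Contradiction.
The forced assignments end in a contradiction, so G has no proper 3-coloring (χ ≥ 4).
The coloring below uses 4 colors, so χ(G) = 4.
A valid 4-coloring: color 1: [8, 10]; color 2: [5, 11]; color 3: [0, 6]; color 4: [3].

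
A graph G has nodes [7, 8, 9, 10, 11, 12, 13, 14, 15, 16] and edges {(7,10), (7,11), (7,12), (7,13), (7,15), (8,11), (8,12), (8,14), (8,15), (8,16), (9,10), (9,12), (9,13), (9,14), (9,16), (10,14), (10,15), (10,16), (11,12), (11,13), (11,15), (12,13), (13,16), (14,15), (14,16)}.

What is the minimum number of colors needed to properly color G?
χ(G) = 4

Clique number ω(G) = 4 (lower bound: χ ≥ ω).
The clique on [7, 11, 12, 13] has size 4, forcing χ ≥ 4, and the coloring below uses 4 colors, so χ(G) = 4.
A valid 4-coloring: color 1: [7, 8, 9]; color 2: [12, 15, 16]; color 3: [11, 14]; color 4: [10, 13].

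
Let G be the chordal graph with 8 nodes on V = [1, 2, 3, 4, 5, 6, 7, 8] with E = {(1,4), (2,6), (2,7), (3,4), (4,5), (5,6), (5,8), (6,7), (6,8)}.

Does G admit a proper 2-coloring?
No, G is not 2-colorable

The clique on vertices [5, 6, 8] has size 3 > 2, so it alone needs 3 colors.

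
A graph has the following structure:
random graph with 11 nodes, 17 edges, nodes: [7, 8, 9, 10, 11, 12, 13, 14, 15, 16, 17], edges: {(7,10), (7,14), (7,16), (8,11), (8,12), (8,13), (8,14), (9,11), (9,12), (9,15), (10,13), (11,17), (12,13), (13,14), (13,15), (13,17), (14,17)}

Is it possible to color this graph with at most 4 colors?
Yes, G is 4-colorable

A valid 4-coloring: color 1: [7, 9, 13]; color 2: [8, 10, 15, 16, 17]; color 3: [11, 12, 14].
(χ(G) = 3 ≤ 4.)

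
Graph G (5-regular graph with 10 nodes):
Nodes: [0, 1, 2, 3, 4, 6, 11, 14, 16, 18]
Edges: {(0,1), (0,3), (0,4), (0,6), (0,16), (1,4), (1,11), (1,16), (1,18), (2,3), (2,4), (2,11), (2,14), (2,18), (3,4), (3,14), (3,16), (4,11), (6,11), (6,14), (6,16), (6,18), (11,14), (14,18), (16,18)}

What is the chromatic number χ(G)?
χ(G) = 4

Clique number ω(G) = 3 (lower bound: χ ≥ ω).
Odd cycle [0, 1, 11, 2, 3] needs 3 colors (χ ≥ 3).
Vertex 4 is adjacent to every vertex of [0, 1, 2, 3, 11], which already need 3 colors among themselves, so 4 needs a new color (χ ≥ 4).
The coloring below uses 4 colors, so χ(G) = 4.
A valid 4-coloring: color 1: [1, 2, 6]; color 2: [4, 14, 16]; color 3: [3, 11, 18]; color 4: [0].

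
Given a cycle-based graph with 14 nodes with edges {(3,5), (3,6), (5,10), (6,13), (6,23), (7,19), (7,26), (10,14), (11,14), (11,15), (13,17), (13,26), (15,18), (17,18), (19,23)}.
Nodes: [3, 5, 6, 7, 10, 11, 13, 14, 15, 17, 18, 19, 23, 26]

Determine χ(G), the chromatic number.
χ(G) = 2

Clique number ω(G) = 2 (lower bound: χ ≥ ω).
The graph is bipartite (no odd cycle), so 2 colors suffice: χ(G) = 2.
A valid 2-coloring: color 1: [3, 7, 10, 11, 13, 18, 23]; color 2: [5, 6, 14, 15, 17, 19, 26].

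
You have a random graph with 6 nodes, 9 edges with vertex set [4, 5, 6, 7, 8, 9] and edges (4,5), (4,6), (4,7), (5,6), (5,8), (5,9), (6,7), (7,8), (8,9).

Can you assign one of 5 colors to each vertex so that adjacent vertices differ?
Yes, G is 5-colorable

A valid 5-coloring: color 1: [5, 7]; color 2: [4, 8]; color 3: [6, 9].
(χ(G) = 3 ≤ 5.)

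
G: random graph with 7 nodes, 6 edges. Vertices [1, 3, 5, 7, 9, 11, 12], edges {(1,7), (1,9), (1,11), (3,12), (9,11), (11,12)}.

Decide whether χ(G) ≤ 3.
Yes, G is 3-colorable

A valid 3-coloring: color 1: [1, 5, 12]; color 2: [3, 7, 11]; color 3: [9].
(χ(G) = 3 ≤ 3.)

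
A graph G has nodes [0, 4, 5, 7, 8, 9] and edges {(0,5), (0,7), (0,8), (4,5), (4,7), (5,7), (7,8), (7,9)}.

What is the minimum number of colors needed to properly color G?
Clique number ω(G) = 3 (lower bound: χ ≥ ω).
The clique on [0, 7, 8] has size 3, forcing χ ≥ 3, and the coloring below uses 3 colors, so χ(G) = 3.
A valid 3-coloring: color 1: [7]; color 2: [5, 8, 9]; color 3: [0, 4].

χ(G) = 3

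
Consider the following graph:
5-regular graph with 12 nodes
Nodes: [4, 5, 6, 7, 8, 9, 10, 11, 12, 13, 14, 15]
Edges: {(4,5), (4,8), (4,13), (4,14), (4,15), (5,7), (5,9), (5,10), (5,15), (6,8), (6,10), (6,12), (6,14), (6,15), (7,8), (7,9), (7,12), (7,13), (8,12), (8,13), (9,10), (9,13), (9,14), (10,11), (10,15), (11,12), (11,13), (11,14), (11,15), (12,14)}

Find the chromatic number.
χ(G) = 4

Clique number ω(G) = 3 (lower bound: χ ≥ ω).
Suppose a proper 3-coloring c exists. The clique [4, 5, 15] takes 3 distinct colors; by symmetry let c(4) = 1, c(5) = 2, c(15) = 3.
- Vertex 10: neighbors [5, 15] already have colors [2, 3] ⇒ c(10) = 1.
- Vertex 6: neighbors [10, 15] already have colors [1, 3] ⇒ c(6) = 2.
- Vertex 8: neighbors [4, 6] already have colors [1, 2] ⇒ c(8) = 3.
- Vertex 7: neighbors [5, 8] already have colors [2, 3] ⇒ c(7) = 1.
- Vertex 12: neighbors [7, 6, 8] already have colors [1, 2, 3] — all 3 colors blocked. Contradiction.
The forced assignments end in a contradiction, so G has no proper 3-coloring (χ ≥ 4).
The coloring below uses 4 colors, so χ(G) = 4.
A valid 4-coloring: color 1: [4, 10, 12]; color 2: [8, 9, 15]; color 3: [5, 13, 14]; color 4: [6, 7, 11].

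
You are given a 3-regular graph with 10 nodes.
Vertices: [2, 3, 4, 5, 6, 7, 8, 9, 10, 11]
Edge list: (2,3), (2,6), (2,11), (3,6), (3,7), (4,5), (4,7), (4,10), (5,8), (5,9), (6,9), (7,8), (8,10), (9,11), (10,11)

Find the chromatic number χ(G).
Clique number ω(G) = 3 (lower bound: χ ≥ ω).
The clique on [2, 3, 6] has size 3, forcing χ ≥ 3, and the coloring below uses 3 colors, so χ(G) = 3.
A valid 3-coloring: color 1: [2, 7, 9, 10]; color 2: [4, 6, 8, 11]; color 3: [3, 5].

χ(G) = 3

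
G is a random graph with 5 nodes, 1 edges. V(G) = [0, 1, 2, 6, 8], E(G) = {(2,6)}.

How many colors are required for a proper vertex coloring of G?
Clique number ω(G) = 2 (lower bound: χ ≥ ω).
The graph is bipartite (no odd cycle), so 2 colors suffice: χ(G) = 2.
A valid 2-coloring: color 1: [0, 1, 6, 8]; color 2: [2].

χ(G) = 2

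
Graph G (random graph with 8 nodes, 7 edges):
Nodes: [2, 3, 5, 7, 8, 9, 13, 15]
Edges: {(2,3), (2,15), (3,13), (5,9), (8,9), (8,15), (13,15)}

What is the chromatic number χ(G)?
χ(G) = 2

Clique number ω(G) = 2 (lower bound: χ ≥ ω).
The graph is bipartite (no odd cycle), so 2 colors suffice: χ(G) = 2.
A valid 2-coloring: color 1: [3, 7, 9, 15]; color 2: [2, 5, 8, 13].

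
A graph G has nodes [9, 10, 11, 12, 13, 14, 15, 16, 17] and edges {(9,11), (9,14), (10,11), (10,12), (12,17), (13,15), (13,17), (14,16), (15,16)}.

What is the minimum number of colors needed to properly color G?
Clique number ω(G) = 2 (lower bound: χ ≥ ω).
Odd cycle [14, 9, 11, 10, 12, 17, 13, 15, 16] needs 3 colors (χ ≥ 3).
The coloring below uses 3 colors, so χ(G) = 3.
A valid 3-coloring: color 1: [11, 12, 14, 15]; color 2: [9, 10, 16, 17]; color 3: [13].

χ(G) = 3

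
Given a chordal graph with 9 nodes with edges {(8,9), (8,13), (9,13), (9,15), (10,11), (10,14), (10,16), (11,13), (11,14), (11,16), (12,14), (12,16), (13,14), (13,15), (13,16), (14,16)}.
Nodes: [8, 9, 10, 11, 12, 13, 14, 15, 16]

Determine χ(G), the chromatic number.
χ(G) = 4

Clique number ω(G) = 4 (lower bound: χ ≥ ω).
The clique on [10, 11, 14, 16] has size 4, forcing χ ≥ 4, and the coloring below uses 4 colors, so χ(G) = 4.
A valid 4-coloring: color 1: [10, 12, 13]; color 2: [9, 16]; color 3: [8, 14, 15]; color 4: [11].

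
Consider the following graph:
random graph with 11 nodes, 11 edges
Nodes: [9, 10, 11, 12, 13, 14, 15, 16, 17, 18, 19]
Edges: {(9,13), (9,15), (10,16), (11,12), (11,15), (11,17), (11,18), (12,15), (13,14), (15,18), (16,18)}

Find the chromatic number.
Clique number ω(G) = 3 (lower bound: χ ≥ ω).
The clique on [11, 15, 18] has size 3, forcing χ ≥ 3, and the coloring below uses 3 colors, so χ(G) = 3.
A valid 3-coloring: color 1: [9, 11, 14, 16, 19]; color 2: [10, 13, 15, 17]; color 3: [12, 18].

χ(G) = 3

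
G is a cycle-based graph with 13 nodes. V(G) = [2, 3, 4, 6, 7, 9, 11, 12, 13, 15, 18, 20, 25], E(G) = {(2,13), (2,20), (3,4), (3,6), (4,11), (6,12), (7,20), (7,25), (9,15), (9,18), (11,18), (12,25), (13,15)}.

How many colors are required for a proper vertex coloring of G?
Clique number ω(G) = 2 (lower bound: χ ≥ ω).
Odd cycle [12, 6, 3, 4, 11, 18, 9, 15, 13, 2, 20, 7, 25] needs 3 colors (χ ≥ 3).
The coloring below uses 3 colors, so χ(G) = 3.
A valid 3-coloring: color 1: [3, 7, 9, 11, 12, 13]; color 2: [2, 4, 6, 15, 18, 25]; color 3: [20].

χ(G) = 3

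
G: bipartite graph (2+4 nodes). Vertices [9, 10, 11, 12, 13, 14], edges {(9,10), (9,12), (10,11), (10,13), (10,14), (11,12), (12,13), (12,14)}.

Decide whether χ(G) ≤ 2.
Yes, G is 2-colorable

A valid 2-coloring: color 1: [10, 12]; color 2: [9, 11, 13, 14].
(χ(G) = 2 ≤ 2.)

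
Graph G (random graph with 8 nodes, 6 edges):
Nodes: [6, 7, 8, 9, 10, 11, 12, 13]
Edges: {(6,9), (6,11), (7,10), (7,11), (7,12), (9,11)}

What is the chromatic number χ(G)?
χ(G) = 3

Clique number ω(G) = 3 (lower bound: χ ≥ ω).
The clique on [6, 9, 11] has size 3, forcing χ ≥ 3, and the coloring below uses 3 colors, so χ(G) = 3.
A valid 3-coloring: color 1: [8, 10, 11, 12, 13]; color 2: [6, 7]; color 3: [9].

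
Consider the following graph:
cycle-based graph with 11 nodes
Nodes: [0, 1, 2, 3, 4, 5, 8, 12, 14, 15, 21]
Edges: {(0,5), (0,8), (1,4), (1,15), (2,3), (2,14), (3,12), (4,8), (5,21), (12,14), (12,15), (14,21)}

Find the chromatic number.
Clique number ω(G) = 2 (lower bound: χ ≥ ω).
Odd cycle [4, 8, 0, 5, 21, 14, 12, 15, 1] needs 3 colors (χ ≥ 3).
The coloring below uses 3 colors, so χ(G) = 3.
A valid 3-coloring: color 1: [0, 3, 4, 14, 15]; color 2: [1, 2, 5, 8, 12]; color 3: [21].

χ(G) = 3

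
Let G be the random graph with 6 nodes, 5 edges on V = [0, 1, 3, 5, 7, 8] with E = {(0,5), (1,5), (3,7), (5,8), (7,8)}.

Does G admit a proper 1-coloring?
Edge (3,7) forces its endpoints to differ, so 1 color is not enough.

No, G is not 1-colorable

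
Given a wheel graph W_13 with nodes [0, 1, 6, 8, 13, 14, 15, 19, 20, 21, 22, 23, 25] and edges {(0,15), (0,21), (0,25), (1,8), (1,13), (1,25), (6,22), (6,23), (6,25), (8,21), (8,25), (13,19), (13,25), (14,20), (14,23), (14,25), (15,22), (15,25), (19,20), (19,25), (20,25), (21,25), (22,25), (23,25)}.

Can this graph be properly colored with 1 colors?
The clique on vertices [0, 21, 25] has size 3 > 1, so it alone needs 3 colors.

No, G is not 1-colorable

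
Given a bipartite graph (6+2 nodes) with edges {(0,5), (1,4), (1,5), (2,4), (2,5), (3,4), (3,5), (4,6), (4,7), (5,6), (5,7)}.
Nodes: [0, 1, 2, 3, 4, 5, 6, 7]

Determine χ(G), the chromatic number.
χ(G) = 2

Clique number ω(G) = 2 (lower bound: χ ≥ ω).
The graph is bipartite (no odd cycle), so 2 colors suffice: χ(G) = 2.
A valid 2-coloring: color 1: [4, 5]; color 2: [0, 1, 2, 3, 6, 7].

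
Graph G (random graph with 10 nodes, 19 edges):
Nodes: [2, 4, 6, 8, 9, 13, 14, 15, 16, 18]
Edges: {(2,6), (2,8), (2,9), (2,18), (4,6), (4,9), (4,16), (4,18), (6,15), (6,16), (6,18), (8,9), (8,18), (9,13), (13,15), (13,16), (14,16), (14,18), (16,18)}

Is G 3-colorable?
No, G is not 3-colorable

The clique on vertices [4, 6, 16, 18] has size 4 > 3, so it alone needs 4 colors.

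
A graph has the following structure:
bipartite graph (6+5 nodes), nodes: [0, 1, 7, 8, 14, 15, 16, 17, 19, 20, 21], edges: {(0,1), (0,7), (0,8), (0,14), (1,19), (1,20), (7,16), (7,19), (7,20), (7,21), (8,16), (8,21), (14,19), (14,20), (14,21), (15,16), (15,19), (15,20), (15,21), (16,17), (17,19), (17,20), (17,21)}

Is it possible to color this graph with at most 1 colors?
No, G is not 1-colorable

Edge (0,1) forces its endpoints to differ, so 1 color is not enough.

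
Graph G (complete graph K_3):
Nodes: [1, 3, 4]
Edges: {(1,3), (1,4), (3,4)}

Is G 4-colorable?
Yes, G is 4-colorable

A valid 4-coloring: color 1: [1]; color 2: [3]; color 3: [4].
(χ(G) = 3 ≤ 4.)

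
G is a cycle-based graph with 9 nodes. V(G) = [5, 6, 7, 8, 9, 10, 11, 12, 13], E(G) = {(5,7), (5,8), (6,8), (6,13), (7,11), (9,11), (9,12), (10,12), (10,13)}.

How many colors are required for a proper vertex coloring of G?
Clique number ω(G) = 2 (lower bound: χ ≥ ω).
Odd cycle [13, 6, 8, 5, 7, 11, 9, 12, 10] needs 3 colors (χ ≥ 3).
The coloring below uses 3 colors, so χ(G) = 3.
A valid 3-coloring: color 1: [7, 8, 12, 13]; color 2: [5, 6, 10, 11]; color 3: [9].

χ(G) = 3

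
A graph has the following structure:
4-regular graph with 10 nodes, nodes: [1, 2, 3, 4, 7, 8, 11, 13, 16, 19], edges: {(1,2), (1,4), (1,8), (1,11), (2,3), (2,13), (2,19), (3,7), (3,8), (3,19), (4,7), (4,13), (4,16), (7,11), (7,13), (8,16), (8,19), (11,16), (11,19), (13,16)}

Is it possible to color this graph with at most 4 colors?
Yes, G is 4-colorable

A valid 4-coloring: color 1: [1, 3, 13]; color 2: [2, 4, 8, 11]; color 3: [7, 16, 19].
(χ(G) = 3 ≤ 4.)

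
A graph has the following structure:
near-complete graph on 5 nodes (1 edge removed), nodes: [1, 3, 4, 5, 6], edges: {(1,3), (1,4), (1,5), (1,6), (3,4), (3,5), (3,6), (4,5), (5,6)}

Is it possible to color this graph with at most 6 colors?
A valid 6-coloring: color 1: [3]; color 2: [1]; color 3: [5]; color 4: [4, 6].
(χ(G) = 4 ≤ 6.)

Yes, G is 6-colorable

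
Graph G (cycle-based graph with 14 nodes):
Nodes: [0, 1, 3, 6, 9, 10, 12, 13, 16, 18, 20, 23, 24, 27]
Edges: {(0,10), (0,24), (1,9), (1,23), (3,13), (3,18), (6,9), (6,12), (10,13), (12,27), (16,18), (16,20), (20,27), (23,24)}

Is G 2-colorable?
Yes, G is 2-colorable

A valid 2-coloring: color 1: [0, 9, 12, 13, 18, 20, 23]; color 2: [1, 3, 6, 10, 16, 24, 27].
(χ(G) = 2 ≤ 2.)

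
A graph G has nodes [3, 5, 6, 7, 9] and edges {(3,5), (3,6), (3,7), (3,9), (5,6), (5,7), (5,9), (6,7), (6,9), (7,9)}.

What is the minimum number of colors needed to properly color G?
Clique number ω(G) = 5 (lower bound: χ ≥ ω).
The clique on [3, 5, 6, 7, 9] has size 5, forcing χ ≥ 5, and the coloring below uses 5 colors, so χ(G) = 5.
A valid 5-coloring: color 1: [6]; color 2: [7]; color 3: [3]; color 4: [5]; color 5: [9].

χ(G) = 5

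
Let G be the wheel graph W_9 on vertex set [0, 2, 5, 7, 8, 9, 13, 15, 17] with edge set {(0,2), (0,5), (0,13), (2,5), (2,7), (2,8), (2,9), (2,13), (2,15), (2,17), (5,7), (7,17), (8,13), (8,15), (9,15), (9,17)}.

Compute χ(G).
χ(G) = 3

Clique number ω(G) = 3 (lower bound: χ ≥ ω).
The clique on [0, 2, 13] has size 3, forcing χ ≥ 3, and the coloring below uses 3 colors, so χ(G) = 3.
A valid 3-coloring: color 1: [2]; color 2: [0, 7, 8, 9]; color 3: [5, 13, 15, 17].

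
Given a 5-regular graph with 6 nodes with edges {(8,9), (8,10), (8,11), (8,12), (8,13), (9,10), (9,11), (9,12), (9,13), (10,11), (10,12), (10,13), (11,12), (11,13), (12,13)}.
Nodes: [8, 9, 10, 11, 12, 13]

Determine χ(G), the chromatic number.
χ(G) = 6

Clique number ω(G) = 6 (lower bound: χ ≥ ω).
The clique on [8, 9, 10, 11, 12, 13] has size 6, forcing χ ≥ 6, and the coloring below uses 6 colors, so χ(G) = 6.
A valid 6-coloring: color 1: [13]; color 2: [10]; color 3: [9]; color 4: [8]; color 5: [11]; color 6: [12].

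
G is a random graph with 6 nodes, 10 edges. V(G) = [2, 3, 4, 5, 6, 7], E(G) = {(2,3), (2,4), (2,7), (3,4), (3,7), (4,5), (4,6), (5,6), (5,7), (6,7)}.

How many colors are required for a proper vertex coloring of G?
Clique number ω(G) = 3 (lower bound: χ ≥ ω).
The clique on [2, 3, 4] has size 3, forcing χ ≥ 3, and the coloring below uses 3 colors, so χ(G) = 3.
A valid 3-coloring: color 1: [4, 7]; color 2: [2, 6]; color 3: [3, 5].

χ(G) = 3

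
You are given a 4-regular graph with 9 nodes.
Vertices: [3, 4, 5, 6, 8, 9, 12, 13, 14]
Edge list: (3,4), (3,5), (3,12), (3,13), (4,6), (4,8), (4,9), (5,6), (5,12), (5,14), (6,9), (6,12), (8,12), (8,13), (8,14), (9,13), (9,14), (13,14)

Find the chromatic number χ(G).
Clique number ω(G) = 3 (lower bound: χ ≥ ω).
The clique on [3, 5, 12] has size 3, forcing χ ≥ 3, and the coloring below uses 3 colors, so χ(G) = 3.
A valid 3-coloring: color 1: [4, 12, 13]; color 2: [3, 6, 14]; color 3: [5, 8, 9].

χ(G) = 3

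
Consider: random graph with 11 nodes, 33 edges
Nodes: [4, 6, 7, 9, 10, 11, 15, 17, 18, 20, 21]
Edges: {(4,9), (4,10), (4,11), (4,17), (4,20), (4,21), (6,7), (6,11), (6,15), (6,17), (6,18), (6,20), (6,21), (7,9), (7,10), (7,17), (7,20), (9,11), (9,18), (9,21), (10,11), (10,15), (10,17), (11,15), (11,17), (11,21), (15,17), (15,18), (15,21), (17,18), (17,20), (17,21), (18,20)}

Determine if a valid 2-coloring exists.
The clique on vertices [6, 11, 15, 17, 21] has size 5 > 2, so it alone needs 5 colors.

No, G is not 2-colorable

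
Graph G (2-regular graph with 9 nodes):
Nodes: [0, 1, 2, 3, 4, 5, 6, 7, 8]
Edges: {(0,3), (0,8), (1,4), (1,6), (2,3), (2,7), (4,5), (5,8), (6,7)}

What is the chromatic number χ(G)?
χ(G) = 3

Clique number ω(G) = 2 (lower bound: χ ≥ ω).
Odd cycle [5, 4, 1, 6, 7, 2, 3, 0, 8] needs 3 colors (χ ≥ 3).
The coloring below uses 3 colors, so χ(G) = 3.
A valid 3-coloring: color 1: [0, 1, 2, 5]; color 2: [3, 4, 7, 8]; color 3: [6].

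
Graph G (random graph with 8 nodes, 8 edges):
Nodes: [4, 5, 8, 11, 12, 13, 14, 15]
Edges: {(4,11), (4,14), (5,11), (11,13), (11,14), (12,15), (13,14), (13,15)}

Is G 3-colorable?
A valid 3-coloring: color 1: [8, 11, 15]; color 2: [4, 5, 12, 13]; color 3: [14].
(χ(G) = 3 ≤ 3.)

Yes, G is 3-colorable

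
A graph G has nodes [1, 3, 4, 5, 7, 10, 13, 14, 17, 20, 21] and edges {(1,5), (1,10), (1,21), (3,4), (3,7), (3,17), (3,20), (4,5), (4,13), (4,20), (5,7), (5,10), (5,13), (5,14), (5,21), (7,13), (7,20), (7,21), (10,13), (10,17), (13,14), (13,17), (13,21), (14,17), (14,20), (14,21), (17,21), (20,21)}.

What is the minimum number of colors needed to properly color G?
Clique number ω(G) = 4 (lower bound: χ ≥ ω).
The clique on [13, 14, 17, 21] has size 4, forcing χ ≥ 4, and the coloring below uses 4 colors, so χ(G) = 4.
A valid 4-coloring: color 1: [3, 10, 21]; color 2: [5, 17, 20]; color 3: [1, 13]; color 4: [4, 7, 14].

χ(G) = 4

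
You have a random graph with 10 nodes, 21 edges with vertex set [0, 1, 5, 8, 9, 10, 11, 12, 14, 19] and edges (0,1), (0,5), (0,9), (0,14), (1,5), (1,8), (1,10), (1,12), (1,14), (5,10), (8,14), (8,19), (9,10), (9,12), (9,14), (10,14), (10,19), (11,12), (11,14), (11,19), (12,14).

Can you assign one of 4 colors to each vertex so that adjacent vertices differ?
A valid 4-coloring: color 1: [5, 14, 19]; color 2: [1, 9, 11]; color 3: [0, 8, 10, 12].
(χ(G) = 3 ≤ 4.)

Yes, G is 4-colorable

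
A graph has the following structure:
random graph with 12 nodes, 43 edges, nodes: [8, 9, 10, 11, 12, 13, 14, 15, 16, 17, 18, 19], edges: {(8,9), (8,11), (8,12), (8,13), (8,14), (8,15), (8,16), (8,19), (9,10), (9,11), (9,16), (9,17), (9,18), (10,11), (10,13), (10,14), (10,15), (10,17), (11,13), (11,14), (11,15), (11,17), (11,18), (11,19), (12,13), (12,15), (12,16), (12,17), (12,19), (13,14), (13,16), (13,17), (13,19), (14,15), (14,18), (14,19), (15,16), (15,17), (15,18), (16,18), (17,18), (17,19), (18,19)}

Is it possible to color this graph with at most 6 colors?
A valid 6-coloring: color 1: [11, 12]; color 2: [9, 13, 15]; color 3: [8, 10, 18]; color 4: [14, 16, 17]; color 5: [19].
(χ(G) = 5 ≤ 6.)

Yes, G is 6-colorable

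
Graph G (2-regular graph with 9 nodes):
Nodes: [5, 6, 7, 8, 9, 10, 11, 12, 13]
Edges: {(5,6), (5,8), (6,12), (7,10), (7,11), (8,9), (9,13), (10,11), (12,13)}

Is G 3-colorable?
A valid 3-coloring: color 1: [5, 9, 11, 12]; color 2: [6, 7, 8, 13]; color 3: [10].
(χ(G) = 3 ≤ 3.)

Yes, G is 3-colorable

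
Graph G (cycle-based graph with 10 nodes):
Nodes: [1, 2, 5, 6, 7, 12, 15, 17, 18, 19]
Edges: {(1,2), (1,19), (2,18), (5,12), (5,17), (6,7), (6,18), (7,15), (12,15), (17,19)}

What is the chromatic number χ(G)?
χ(G) = 2

Clique number ω(G) = 2 (lower bound: χ ≥ ω).
The graph is bipartite (no odd cycle), so 2 colors suffice: χ(G) = 2.
A valid 2-coloring: color 1: [2, 5, 6, 15, 19]; color 2: [1, 7, 12, 17, 18].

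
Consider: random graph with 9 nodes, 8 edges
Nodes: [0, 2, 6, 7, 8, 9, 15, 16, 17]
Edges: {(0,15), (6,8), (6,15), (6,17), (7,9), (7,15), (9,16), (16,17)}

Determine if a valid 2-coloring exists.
A valid 2-coloring: color 1: [2, 8, 9, 15, 17]; color 2: [0, 6, 7, 16].
(χ(G) = 2 ≤ 2.)

Yes, G is 2-colorable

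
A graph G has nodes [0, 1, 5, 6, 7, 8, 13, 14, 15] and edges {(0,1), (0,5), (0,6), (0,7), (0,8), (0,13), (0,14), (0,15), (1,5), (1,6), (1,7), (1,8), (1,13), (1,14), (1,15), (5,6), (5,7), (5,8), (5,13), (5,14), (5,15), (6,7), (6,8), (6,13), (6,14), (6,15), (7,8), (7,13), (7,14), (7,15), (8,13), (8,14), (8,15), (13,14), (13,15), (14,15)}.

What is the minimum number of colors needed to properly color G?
Clique number ω(G) = 9 (lower bound: χ ≥ ω).
The clique on [0, 1, 5, 6, 7, 8, 13, 14, 15] has size 9, forcing χ ≥ 9, and the coloring below uses 9 colors, so χ(G) = 9.
A valid 9-coloring: color 1: [0]; color 2: [8]; color 3: [7]; color 4: [15]; color 5: [14]; color 6: [5]; color 7: [13]; color 8: [6]; color 9: [1].

χ(G) = 9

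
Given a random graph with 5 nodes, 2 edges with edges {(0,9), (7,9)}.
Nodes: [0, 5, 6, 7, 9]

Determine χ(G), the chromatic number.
χ(G) = 2

Clique number ω(G) = 2 (lower bound: χ ≥ ω).
The graph is bipartite (no odd cycle), so 2 colors suffice: χ(G) = 2.
A valid 2-coloring: color 1: [5, 6, 9]; color 2: [0, 7].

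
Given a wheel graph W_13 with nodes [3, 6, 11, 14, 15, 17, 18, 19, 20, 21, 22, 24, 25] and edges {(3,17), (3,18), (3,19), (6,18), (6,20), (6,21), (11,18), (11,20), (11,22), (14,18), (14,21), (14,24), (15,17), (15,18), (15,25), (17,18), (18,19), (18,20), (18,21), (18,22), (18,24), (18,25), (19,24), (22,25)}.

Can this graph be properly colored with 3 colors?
Yes, G is 3-colorable

A valid 3-coloring: color 1: [18]; color 2: [6, 11, 14, 17, 19, 25]; color 3: [3, 15, 20, 21, 22, 24].
(χ(G) = 3 ≤ 3.)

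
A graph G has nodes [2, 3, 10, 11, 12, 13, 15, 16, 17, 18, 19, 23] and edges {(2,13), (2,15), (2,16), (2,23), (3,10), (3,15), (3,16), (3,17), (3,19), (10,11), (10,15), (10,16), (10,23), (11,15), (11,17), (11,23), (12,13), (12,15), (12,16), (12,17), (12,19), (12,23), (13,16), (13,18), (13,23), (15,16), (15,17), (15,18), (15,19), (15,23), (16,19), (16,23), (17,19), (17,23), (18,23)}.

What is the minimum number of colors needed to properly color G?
Clique number ω(G) = 4 (lower bound: χ ≥ ω).
Odd cycle [11, 10, 16, 12, 17] needs 3 colors (χ ≥ 3).
Vertex 23 is adjacent to every vertex of [10, 11, 12, 16, 17], which already need 3 colors among themselves, so 23 needs a new color (χ ≥ 4).
Vertex 15 is adjacent to every vertex of [10, 11, 12, 16, 17, 23], which already need 4 colors among themselves, so 15 needs a new color (χ ≥ 5).
The coloring below uses 5 colors, so χ(G) = 5.
A valid 5-coloring: color 1: [13, 15]; color 2: [3, 23]; color 3: [16, 17, 18]; color 4: [2, 10, 12]; color 5: [11, 19].

χ(G) = 5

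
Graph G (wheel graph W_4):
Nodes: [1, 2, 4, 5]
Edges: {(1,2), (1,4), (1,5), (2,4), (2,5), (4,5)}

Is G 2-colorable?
The clique on vertices [1, 2, 4, 5] has size 4 > 2, so it alone needs 4 colors.

No, G is not 2-colorable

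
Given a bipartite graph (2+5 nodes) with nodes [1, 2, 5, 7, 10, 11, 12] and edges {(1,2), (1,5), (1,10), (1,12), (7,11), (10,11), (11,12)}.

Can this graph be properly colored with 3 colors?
A valid 3-coloring: color 1: [1, 11]; color 2: [2, 5, 7, 10, 12].
(χ(G) = 2 ≤ 3.)

Yes, G is 3-colorable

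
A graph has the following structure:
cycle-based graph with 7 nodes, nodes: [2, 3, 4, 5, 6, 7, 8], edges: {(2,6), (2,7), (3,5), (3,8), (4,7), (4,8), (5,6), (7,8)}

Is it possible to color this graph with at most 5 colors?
Yes, G is 5-colorable

A valid 5-coloring: color 1: [3, 6, 7]; color 2: [2, 5, 8]; color 3: [4].
(χ(G) = 3 ≤ 5.)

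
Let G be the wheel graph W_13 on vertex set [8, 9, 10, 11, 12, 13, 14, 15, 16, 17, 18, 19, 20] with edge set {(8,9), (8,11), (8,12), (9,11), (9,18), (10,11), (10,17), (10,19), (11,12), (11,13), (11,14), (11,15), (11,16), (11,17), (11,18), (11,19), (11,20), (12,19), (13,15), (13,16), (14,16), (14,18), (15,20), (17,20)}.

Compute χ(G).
Clique number ω(G) = 3 (lower bound: χ ≥ ω).
The clique on [8, 9, 11] has size 3, forcing χ ≥ 3, and the coloring below uses 3 colors, so χ(G) = 3.
A valid 3-coloring: color 1: [11]; color 2: [8, 15, 16, 17, 18, 19]; color 3: [9, 10, 12, 13, 14, 20].

χ(G) = 3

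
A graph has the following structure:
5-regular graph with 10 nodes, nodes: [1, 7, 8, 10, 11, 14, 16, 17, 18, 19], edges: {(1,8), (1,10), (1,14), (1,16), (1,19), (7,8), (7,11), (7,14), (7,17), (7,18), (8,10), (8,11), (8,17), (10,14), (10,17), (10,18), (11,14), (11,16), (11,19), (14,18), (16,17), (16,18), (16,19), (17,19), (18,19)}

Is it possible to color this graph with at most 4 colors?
Yes, G is 4-colorable

A valid 4-coloring: color 1: [8, 14, 19]; color 2: [1, 11, 17, 18]; color 3: [7, 10, 16].
(χ(G) = 3 ≤ 4.)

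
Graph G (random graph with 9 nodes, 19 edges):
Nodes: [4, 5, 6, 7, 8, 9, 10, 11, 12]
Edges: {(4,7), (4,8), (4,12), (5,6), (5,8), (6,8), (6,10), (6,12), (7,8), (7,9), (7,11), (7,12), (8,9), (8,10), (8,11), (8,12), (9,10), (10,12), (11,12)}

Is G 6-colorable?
A valid 6-coloring: color 1: [8]; color 2: [5, 9, 12]; color 3: [6, 7]; color 4: [4, 10, 11].
(χ(G) = 4 ≤ 6.)

Yes, G is 6-colorable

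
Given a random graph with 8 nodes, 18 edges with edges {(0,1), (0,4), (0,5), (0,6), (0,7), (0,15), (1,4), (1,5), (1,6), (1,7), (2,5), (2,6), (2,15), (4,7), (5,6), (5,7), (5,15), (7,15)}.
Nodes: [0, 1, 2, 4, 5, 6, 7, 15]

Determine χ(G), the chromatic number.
Clique number ω(G) = 4 (lower bound: χ ≥ ω).
The clique on [0, 1, 4, 7] has size 4, forcing χ ≥ 4, and the coloring below uses 4 colors, so χ(G) = 4.
A valid 4-coloring: color 1: [4, 5]; color 2: [0, 2]; color 3: [6, 7]; color 4: [1, 15].

χ(G) = 4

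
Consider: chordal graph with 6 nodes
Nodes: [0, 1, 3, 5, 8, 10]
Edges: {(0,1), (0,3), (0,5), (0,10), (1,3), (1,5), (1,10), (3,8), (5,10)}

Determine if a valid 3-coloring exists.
The clique on vertices [0, 1, 5, 10] has size 4 > 3, so it alone needs 4 colors.

No, G is not 3-colorable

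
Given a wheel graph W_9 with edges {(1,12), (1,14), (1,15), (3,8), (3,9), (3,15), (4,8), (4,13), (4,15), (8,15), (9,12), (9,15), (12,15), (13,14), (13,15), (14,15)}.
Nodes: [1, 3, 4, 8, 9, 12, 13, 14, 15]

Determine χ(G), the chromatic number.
Clique number ω(G) = 3 (lower bound: χ ≥ ω).
The clique on [1, 12, 15] has size 3, forcing χ ≥ 3, and the coloring below uses 3 colors, so χ(G) = 3.
A valid 3-coloring: color 1: [15]; color 2: [1, 8, 9, 13]; color 3: [3, 4, 12, 14].

χ(G) = 3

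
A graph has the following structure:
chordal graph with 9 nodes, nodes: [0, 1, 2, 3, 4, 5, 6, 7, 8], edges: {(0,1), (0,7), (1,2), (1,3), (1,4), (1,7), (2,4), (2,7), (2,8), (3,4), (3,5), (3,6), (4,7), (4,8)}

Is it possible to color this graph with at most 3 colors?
The clique on vertices [1, 2, 4, 7] has size 4 > 3, so it alone needs 4 colors.

No, G is not 3-colorable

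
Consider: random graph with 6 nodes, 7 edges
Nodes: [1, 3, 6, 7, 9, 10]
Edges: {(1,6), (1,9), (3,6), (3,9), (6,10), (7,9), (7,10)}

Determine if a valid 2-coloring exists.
No, G is not 2-colorable

Odd cycle [10, 7, 9, 3, 6] needs 3 colors (χ ≥ 3).
Hence χ(G) ≥ 3 > 2, so no proper 2-coloring exists.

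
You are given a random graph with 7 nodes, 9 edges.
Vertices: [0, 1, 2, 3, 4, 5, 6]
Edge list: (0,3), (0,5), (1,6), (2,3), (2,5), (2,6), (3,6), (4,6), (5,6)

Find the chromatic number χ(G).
Clique number ω(G) = 3 (lower bound: χ ≥ ω).
The clique on [2, 3, 6] has size 3, forcing χ ≥ 3, and the coloring below uses 3 colors, so χ(G) = 3.
A valid 3-coloring: color 1: [0, 6]; color 2: [1, 3, 4, 5]; color 3: [2].

χ(G) = 3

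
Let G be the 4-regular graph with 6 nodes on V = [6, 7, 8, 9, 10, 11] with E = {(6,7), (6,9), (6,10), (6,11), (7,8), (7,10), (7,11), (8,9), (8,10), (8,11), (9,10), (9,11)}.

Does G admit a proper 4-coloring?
A valid 4-coloring: color 1: [6, 8]; color 2: [10, 11]; color 3: [7, 9].
(χ(G) = 3 ≤ 4.)

Yes, G is 4-colorable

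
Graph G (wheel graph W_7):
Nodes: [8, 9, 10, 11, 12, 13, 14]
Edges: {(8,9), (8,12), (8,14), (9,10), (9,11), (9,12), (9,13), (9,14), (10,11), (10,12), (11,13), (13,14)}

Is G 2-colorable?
The clique on vertices [8, 9, 12] has size 3 > 2, so it alone needs 3 colors.

No, G is not 2-colorable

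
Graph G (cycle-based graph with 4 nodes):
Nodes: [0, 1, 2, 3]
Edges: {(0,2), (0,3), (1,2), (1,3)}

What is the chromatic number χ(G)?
Clique number ω(G) = 2 (lower bound: χ ≥ ω).
The graph is bipartite (no odd cycle), so 2 colors suffice: χ(G) = 2.
A valid 2-coloring: color 1: [0, 1]; color 2: [2, 3].

χ(G) = 2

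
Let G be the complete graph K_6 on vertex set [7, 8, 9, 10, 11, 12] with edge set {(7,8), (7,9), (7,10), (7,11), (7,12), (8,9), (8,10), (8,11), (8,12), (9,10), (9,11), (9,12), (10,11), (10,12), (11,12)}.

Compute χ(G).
Clique number ω(G) = 6 (lower bound: χ ≥ ω).
The clique on [7, 8, 9, 10, 11, 12] has size 6, forcing χ ≥ 6, and the coloring below uses 6 colors, so χ(G) = 6.
A valid 6-coloring: color 1: [9]; color 2: [11]; color 3: [10]; color 4: [7]; color 5: [12]; color 6: [8].

χ(G) = 6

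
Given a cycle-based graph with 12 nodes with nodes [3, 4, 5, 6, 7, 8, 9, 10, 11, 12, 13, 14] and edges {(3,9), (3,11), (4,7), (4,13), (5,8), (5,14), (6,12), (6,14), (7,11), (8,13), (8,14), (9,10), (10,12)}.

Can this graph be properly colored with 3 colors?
A valid 3-coloring: color 1: [4, 8, 9, 11, 12]; color 2: [3, 7, 10, 13, 14]; color 3: [5, 6].
(χ(G) = 3 ≤ 3.)

Yes, G is 3-colorable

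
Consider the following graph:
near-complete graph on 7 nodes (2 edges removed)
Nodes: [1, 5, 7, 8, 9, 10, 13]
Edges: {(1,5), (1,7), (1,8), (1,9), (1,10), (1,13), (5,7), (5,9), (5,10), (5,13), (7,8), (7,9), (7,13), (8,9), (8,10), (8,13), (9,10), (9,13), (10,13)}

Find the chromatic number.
Clique number ω(G) = 5 (lower bound: χ ≥ ω).
The clique on [1, 8, 9, 10, 13] has size 5, forcing χ ≥ 5, and the coloring below uses 5 colors, so χ(G) = 5.
A valid 5-coloring: color 1: [9]; color 2: [13]; color 3: [1]; color 4: [5, 8]; color 5: [7, 10].

χ(G) = 5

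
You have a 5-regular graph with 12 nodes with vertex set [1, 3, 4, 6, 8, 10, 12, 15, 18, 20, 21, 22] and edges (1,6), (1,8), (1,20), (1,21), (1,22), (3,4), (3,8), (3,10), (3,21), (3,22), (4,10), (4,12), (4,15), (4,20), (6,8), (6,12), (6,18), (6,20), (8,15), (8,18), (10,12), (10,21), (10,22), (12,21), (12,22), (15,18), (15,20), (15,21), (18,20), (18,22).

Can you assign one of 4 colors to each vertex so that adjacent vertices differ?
Yes, G is 4-colorable

A valid 4-coloring: color 1: [1, 3, 12, 18]; color 2: [8, 10, 20]; color 3: [4, 6, 21, 22]; color 4: [15].
(χ(G) = 4 ≤ 4.)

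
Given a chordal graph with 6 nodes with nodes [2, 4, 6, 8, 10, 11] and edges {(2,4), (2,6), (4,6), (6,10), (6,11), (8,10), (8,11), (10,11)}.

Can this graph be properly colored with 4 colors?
Yes, G is 4-colorable

A valid 4-coloring: color 1: [6, 8]; color 2: [4, 10]; color 3: [2, 11].
(χ(G) = 3 ≤ 4.)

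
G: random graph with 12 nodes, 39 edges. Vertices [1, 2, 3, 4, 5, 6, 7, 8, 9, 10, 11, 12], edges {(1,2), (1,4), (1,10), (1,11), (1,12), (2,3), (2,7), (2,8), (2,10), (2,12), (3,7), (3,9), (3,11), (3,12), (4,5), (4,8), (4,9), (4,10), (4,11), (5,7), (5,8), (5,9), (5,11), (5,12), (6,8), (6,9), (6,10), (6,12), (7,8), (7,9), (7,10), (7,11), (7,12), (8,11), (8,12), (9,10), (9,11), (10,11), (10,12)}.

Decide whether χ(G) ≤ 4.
Suppose a proper 4-coloring c exists. The clique [1, 2, 10, 12] takes 4 distinct colors; by symmetry let c(1) = 1, c(2) = 2, c(10) = 3, c(12) = 4.
- Vertex 7: neighbors [2, 10, 12] already have colors [2, 3, 4] ⇒ c(7) = 1.
- Vertex 8: neighbors [7, 2, 12] already have colors [1, 2, 4] ⇒ c(8) = 3.
- Vertex 5: neighbors [7, 8, 12] already have colors [1, 3, 4] ⇒ c(5) = 2.
- Vertex 9: neighbors [7, 5, 10] already have colors [1, 2, 3] ⇒ c(9) = 4.
- Vertex 11: neighbors [1, 5, 8, 9] already have colors [1, 2, 3, 4] — all 4 colors blocked. Contradiction.
The forced assignments end in a contradiction, so G has no proper 4-coloring (χ ≥ 5).

No, G is not 4-colorable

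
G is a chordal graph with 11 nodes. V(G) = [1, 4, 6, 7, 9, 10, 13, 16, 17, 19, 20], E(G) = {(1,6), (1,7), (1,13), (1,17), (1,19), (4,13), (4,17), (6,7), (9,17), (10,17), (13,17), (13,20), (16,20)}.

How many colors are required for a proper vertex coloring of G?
χ(G) = 3

Clique number ω(G) = 3 (lower bound: χ ≥ ω).
The clique on [1, 13, 17] has size 3, forcing χ ≥ 3, and the coloring below uses 3 colors, so χ(G) = 3.
A valid 3-coloring: color 1: [1, 4, 9, 10, 20]; color 2: [7, 16, 17, 19]; color 3: [6, 13].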